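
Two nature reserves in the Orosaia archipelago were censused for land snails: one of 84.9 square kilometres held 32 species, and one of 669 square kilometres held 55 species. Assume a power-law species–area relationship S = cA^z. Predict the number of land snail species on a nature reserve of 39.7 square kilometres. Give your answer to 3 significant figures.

z = ln(55/32) / ln(669/84.9) = 0.5416 / 2.0643 = 0.2624
c = 32 / 84.9^0.2624 = 32 / 3.207 = 9.979
S₃ = 9.979 × 39.7^0.2624 = 9.979 × 2.627 ≈ 26.21

26.2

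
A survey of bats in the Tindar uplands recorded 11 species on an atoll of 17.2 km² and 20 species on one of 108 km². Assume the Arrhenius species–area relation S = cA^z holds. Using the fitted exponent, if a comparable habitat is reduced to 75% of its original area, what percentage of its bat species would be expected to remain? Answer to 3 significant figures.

91.1%

z = ln(20/11) / ln(108/17.2) = 0.5978 / 1.8372 = 0.3254
S_new/S_old = (A_new/A_old)^z = 0.75^0.3254 = exp(0.3254 × -0.2877) = 0.9106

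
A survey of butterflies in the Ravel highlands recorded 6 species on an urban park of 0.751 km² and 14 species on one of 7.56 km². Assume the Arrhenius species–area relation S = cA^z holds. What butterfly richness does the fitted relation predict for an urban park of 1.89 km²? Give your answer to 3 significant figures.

8.42

z = ln(14/6) / ln(7.56/0.751) = 0.8473 / 2.3092 = 0.3669
c = 6 / 0.751^0.3669 = 6 / 0.9003 = 6.665
S₃ = 6.665 × 1.89^0.3669 = 6.665 × 1.263 ≈ 8.418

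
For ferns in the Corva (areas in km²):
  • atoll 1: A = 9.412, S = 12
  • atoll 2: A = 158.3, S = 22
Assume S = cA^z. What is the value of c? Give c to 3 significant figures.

7.41

z = ln(S₂/S₁) / ln(A₂/A₁) = ln(22/12) / ln(158.3/9.412) = 0.6061 / 2.8225 = 0.2148
c = S₁ / A₁^z = 12 / 9.412^0.2148 = 12 / 1.618 = 7.415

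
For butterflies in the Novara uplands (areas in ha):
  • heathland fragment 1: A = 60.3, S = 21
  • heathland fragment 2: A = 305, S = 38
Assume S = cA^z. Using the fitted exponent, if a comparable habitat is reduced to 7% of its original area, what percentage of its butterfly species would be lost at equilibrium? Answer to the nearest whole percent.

62%

z = ln(38/21) / ln(305/60.3) = 0.5931 / 1.6210 = 0.3659
S_new/S_old = (A_new/A_old)^z = 0.07^0.3659 = exp(0.3659 × -2.6593) = 0.378
Fraction lost = 1 − 0.378 = 0.622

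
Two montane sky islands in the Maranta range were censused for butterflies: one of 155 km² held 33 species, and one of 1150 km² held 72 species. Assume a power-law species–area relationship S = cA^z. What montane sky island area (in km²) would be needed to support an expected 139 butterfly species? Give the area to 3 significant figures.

6230 km²

z = ln(72/33) / ln(1150/155) = 0.7802 / 2.0041 = 0.3893
c = 33 / 155^0.3893 = 33 / 7.123 = 4.633
A = (139/4.633)^(1/0.3893) ⇒ ln A = ln(30)/0.3893 = 8.7373
A = e^8.7373 ≈ 6231 km²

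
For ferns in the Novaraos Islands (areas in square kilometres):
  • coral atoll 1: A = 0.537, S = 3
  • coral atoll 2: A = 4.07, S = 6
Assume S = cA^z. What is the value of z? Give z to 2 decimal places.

0.34

Taking logs: ln S = ln c + z ln A, so z = (ln S₂ − ln S₁)/(ln A₂ − ln A₁).
z = ln(6/3) / ln(4.07/0.537) = ln(2) / ln(7.579) = 0.6931 / 2.0254 = 0.3422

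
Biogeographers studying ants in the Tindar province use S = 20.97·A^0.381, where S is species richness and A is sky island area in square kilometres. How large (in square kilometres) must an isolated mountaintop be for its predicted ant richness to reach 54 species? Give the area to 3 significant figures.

12.0 square kilometres

54 = 20.97 × A^0.381  ⇒  A^0.381 = 54/20.97 = 2.575
ln A = ln(2.575) / 0.381 = 0.9459 / 0.381 = 2.4827
A = e^2.4827 ≈ 11.97 square kilometres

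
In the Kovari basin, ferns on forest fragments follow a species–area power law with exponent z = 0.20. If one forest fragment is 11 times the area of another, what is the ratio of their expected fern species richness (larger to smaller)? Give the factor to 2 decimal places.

1.62

S₂/S₁ = (A₂/A₁)^z = 11^0.2
ln(S₂/S₁) = 0.2 × ln 11 = 0.2 × 2.3979 = 0.4796
S₂/S₁ = e^0.4796 ≈ 1.615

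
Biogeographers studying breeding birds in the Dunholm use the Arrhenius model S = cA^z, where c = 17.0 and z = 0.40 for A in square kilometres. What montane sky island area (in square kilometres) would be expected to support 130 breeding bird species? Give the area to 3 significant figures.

130 = 17 × A^0.4  ⇒  A^0.4 = 130/17 = 7.647
ln A = ln(7.647) / 0.4 = 2.0343 / 0.4 = 5.0858
A = e^5.0858 ≈ 161.7 square kilometres

162 square kilometres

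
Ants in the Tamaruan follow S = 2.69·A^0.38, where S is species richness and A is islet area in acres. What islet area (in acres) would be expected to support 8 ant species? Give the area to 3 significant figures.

8 = 2.69 × A^0.38  ⇒  A^0.38 = 8/2.69 = 2.974
ln A = ln(2.974) / 0.38 = 1.0899 / 0.38 = 2.8682
A = e^2.8682 ≈ 17.6 acres

17.6 acres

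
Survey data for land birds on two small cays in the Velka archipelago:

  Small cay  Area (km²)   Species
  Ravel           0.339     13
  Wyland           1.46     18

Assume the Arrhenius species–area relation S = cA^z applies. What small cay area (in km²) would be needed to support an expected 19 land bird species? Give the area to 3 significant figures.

1.86 km²

z = ln(18/13) / ln(1.46/0.339) = 0.3254 / 1.4602 = 0.2229
c = 13 / 0.339^0.2229 = 13 / 0.7858 = 16.54
A = (19/16.54)^(1/0.2229) ⇒ ln A = ln(1.148)/0.2229 = 0.6210
A = e^0.6210 ≈ 1.861 km²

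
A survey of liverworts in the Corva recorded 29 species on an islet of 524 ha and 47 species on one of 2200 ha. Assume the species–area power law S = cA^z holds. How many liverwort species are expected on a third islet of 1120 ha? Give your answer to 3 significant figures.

z = ln(47/29) / ln(2200/524) = 0.4829 / 1.4347 = 0.3365
c = 29 / 524^0.3365 = 29 / 8.226 = 3.525
S₃ = 3.525 × 1120^0.3365 = 3.525 × 10.62 ≈ 37.45

37.4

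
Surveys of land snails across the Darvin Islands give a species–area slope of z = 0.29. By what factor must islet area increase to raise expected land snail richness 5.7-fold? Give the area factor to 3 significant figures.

404

(A₂/A₁)^0.29 = 5.7, so A₂/A₁ = 5.7^(1/0.29) = 5.7^3.448
ln(A₂/A₁) = ln 5.7 / 0.29 = 1.7405 / 0.29 = 6.0016
A₂/A₁ = e^6.0016 ≈ 404.1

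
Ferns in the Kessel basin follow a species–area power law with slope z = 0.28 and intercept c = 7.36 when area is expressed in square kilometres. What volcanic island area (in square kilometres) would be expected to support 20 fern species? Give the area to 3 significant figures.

35.5 square kilometres

20 = 7.36 × A^0.28  ⇒  A^0.28 = 20/7.36 = 2.717
ln A = ln(2.717) / 0.28 = 0.9997 / 0.28 = 3.5703
A = e^3.5703 ≈ 35.53 square kilometres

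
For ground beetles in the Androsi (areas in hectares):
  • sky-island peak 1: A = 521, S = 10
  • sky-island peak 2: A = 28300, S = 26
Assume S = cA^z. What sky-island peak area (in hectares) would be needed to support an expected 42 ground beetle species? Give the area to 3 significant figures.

z = ln(26/10) / ln(28300/521) = 0.9555 / 3.9949 = 0.2392
c = 10 / 521^0.2392 = 10 / 4.465 = 2.24
A = (42/2.24)^(1/0.2392) ⇒ ln A = ln(18.75)/0.2392 = 12.2556
A = e^12.2556 ≈ 210165 hectares

210000 hectares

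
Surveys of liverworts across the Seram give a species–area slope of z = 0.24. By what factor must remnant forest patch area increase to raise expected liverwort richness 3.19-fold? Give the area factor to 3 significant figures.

126

(A₂/A₁)^0.24 = 3.19, so A₂/A₁ = 3.19^(1/0.24) = 3.19^4.167
ln(A₂/A₁) = ln 3.19 / 0.24 = 1.1600 / 0.24 = 4.8334
A₂/A₁ = e^4.8334 ≈ 125.6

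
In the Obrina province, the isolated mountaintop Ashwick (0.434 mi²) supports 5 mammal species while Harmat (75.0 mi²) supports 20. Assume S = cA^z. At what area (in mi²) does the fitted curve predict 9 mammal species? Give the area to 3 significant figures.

3.86 mi²

z = ln(20/5) / ln(75/0.434) = 1.3863 / 5.1522 = 0.2691
c = 5 / 0.434^0.2691 = 5 / 0.7988 = 6.259
A = (9/6.259)^(1/0.2691) ⇒ ln A = ln(1.438)/0.2691 = 1.3498
A = e^1.3498 ≈ 3.857 mi²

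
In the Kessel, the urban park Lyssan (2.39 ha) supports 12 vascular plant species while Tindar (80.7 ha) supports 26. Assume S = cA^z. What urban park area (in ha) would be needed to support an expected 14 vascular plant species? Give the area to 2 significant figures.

4.8 ha

z = ln(26/12) / ln(80.7/2.39) = 0.7732 / 3.5194 = 0.2197
c = 12 / 2.39^0.2197 = 12 / 1.211 = 9.909
A = (14/9.909)^(1/0.2197) ⇒ ln A = ln(1.413)/0.2197 = 1.5730
A = e^1.5730 ≈ 4.821 ha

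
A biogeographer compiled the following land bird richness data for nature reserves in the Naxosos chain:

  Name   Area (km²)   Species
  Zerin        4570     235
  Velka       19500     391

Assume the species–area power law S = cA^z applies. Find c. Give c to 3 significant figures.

z = ln(S₂/S₁) / ln(A₂/A₁) = ln(391/235) / ln(19500/4570) = 0.5091 / 1.4509 = 0.3509
c = S₁ / A₁^z = 235 / 4570^0.3509 = 235 / 19.24 = 12.21

12.2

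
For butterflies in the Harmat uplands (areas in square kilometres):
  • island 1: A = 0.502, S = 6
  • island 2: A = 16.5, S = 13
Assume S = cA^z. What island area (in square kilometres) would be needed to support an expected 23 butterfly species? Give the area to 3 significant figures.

217 square kilometres

z = ln(13/6) / ln(16.5/0.502) = 0.7732 / 3.4925 = 0.2214
c = 6 / 0.502^0.2214 = 6 / 0.8585 = 6.989
A = (23/6.989)^(1/0.2214) ⇒ ln A = ln(3.291)/0.2214 = 5.3805
A = e^5.3805 ≈ 217.1 square kilometres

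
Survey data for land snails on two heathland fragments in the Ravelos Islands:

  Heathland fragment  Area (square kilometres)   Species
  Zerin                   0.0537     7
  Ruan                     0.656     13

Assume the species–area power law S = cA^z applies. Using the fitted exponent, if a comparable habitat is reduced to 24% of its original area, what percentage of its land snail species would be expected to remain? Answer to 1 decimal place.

70.3%

z = ln(13/7) / ln(0.656/0.0537) = 0.6190 / 2.5027 = 0.2473
S_new/S_old = (A_new/A_old)^z = 0.24^0.2473 = exp(0.2473 × -1.4271) = 0.7026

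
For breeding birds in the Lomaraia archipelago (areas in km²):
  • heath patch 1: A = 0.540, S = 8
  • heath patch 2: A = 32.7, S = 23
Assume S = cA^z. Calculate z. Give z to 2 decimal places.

0.26

Taking logs: ln S = ln c + z ln A, so z = (ln S₂ − ln S₁)/(ln A₂ − ln A₁).
z = ln(23/8) / ln(32.7/0.54) = ln(2.875) / ln(60.56) = 1.0561 / 4.1036 = 0.2574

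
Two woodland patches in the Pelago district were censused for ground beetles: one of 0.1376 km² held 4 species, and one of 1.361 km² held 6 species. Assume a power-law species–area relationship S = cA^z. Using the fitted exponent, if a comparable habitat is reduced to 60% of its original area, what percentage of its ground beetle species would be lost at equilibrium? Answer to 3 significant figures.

8.64%

z = ln(6/4) / ln(1.361/0.1376) = 0.4055 / 2.2916 = 0.1769
S_new/S_old = (A_new/A_old)^z = 0.6^0.1769 = exp(0.1769 × -0.5108) = 0.9136
Fraction lost = 1 − 0.9136 = 0.08642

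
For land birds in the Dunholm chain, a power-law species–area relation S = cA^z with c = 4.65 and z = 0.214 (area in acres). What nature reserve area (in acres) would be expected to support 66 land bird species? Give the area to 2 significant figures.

66 = 4.65 × A^0.214  ⇒  A^0.214 = 66/4.65 = 14.19
ln A = ln(14.19) / 0.214 = 2.6528 / 0.214 = 12.3962
A = e^12.3962 ≈ 241882 acres

240000 acres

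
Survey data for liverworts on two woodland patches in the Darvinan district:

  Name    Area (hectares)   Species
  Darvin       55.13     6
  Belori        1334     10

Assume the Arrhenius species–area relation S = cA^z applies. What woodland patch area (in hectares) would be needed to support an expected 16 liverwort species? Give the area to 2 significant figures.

z = ln(10/6) / ln(1334/55.13) = 0.5108 / 3.1862 = 0.1603
c = 6 / 55.13^0.1603 = 6 / 1.902 = 3.155
A = (16/3.155)^(1/0.1603) ⇒ ln A = ln(5.072)/0.1603 = 10.1276
A = e^10.1276 ≈ 25023 hectares

25000 hectares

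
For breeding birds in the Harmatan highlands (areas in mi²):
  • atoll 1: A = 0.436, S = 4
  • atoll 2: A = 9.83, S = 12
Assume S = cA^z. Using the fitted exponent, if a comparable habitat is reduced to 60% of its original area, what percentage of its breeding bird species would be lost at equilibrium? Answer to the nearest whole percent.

z = ln(12/4) / ln(9.83/0.436) = 1.0986 / 3.1156 = 0.3526
S_new/S_old = (A_new/A_old)^z = 0.6^0.3526 = exp(0.3526 × -0.5108) = 0.8352
Fraction lost = 1 − 0.8352 = 0.1648

16%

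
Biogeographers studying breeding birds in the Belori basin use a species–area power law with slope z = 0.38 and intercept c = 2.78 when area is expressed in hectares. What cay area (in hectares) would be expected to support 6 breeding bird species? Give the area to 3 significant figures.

6 = 2.78 × A^0.38  ⇒  A^0.38 = 6/2.78 = 2.158
ln A = ln(2.158) / 0.38 = 0.7693 / 0.38 = 2.0245
A = e^2.0245 ≈ 7.572 hectares

7.57 hectares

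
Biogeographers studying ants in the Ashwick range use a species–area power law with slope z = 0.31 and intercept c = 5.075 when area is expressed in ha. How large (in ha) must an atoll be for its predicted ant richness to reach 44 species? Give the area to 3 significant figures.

44 = 5.075 × A^0.31  ⇒  A^0.31 = 44/5.075 = 8.67
ln A = ln(8.67) / 0.31 = 2.1599 / 0.31 = 6.9673
A = e^6.9673 ≈ 1061 ha

1060 ha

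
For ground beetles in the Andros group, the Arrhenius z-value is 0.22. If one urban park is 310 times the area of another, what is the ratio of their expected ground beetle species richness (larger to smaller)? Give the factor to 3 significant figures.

3.53

S₂/S₁ = (A₂/A₁)^z = 310^0.22
ln(S₂/S₁) = 0.22 × ln 310 = 0.22 × 5.7366 = 1.2620
S₂/S₁ = e^1.2620 ≈ 3.533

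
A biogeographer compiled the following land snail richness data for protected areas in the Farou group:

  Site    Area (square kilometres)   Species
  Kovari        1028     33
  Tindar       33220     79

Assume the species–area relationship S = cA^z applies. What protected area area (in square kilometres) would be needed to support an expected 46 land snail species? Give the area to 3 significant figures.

3860 square kilometres

z = ln(79/33) / ln(33220/1028) = 0.8729 / 3.4755 = 0.2512
c = 33 / 1028^0.2512 = 33 / 5.708 = 5.781
A = (46/5.781)^(1/0.2512) ⇒ ln A = ln(7.957)/0.2512 = 8.2577
A = e^8.2577 ≈ 3857 square kilometres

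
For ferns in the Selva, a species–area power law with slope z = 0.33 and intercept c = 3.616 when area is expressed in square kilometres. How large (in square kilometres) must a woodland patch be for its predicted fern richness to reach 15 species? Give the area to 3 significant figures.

15 = 3.616 × A^0.33  ⇒  A^0.33 = 15/3.616 = 4.148
ln A = ln(4.148) / 0.33 = 1.4227 / 0.33 = 4.3112
A = e^4.3112 ≈ 74.53 square kilometres

74.5 square kilometres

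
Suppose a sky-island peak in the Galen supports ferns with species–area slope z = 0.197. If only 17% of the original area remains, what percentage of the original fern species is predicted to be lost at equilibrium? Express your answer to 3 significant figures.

S_new/S_old = (A_new/A_old)^z = 0.17^0.197
= exp(0.197 × ln 0.17) = exp(0.197 × -1.7720) = exp(-0.3491) ≈ 0.7053
Fraction lost = 1 − 0.7053 = 0.2947

29.5%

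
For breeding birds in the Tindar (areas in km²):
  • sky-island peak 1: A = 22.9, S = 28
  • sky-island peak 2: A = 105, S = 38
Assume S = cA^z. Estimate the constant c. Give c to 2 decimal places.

z = ln(S₂/S₁) / ln(A₂/A₁) = ln(38/28) / ln(105/22.9) = 0.3054 / 1.5228 = 0.2005
c = S₁ / A₁^z = 28 / 22.9^0.2005 = 28 / 1.874 = 14.94

14.94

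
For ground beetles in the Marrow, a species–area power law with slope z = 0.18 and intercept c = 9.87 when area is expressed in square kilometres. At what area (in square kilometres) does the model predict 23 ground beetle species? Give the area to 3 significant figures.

23 = 9.87 × A^0.18  ⇒  A^0.18 = 23/9.87 = 2.33
ln A = ln(2.33) / 0.18 = 0.8460 / 0.18 = 4.7000
A = e^4.7000 ≈ 109.9 square kilometres

110 square kilometres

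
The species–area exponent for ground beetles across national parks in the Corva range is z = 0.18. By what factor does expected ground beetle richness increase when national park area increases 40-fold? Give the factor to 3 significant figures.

S₂/S₁ = (A₂/A₁)^z = 40^0.18
ln(S₂/S₁) = 0.18 × ln 40 = 0.18 × 3.6889 = 0.6640
S₂/S₁ = e^0.6640 ≈ 1.943

1.94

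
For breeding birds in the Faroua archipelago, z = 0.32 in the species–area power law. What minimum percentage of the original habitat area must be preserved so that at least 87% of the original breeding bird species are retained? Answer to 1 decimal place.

64.7%

Need (A_new/A_old)^0.32 = 0.87, so A_new/A_old = 0.87^(1/0.32) = 0.87^3.125
ln(A_new/A_old) = ln 0.87 / 0.32 = -0.1393 / 0.32 = -0.4352
A_new/A_old = e^-0.4352 ≈ 0.6471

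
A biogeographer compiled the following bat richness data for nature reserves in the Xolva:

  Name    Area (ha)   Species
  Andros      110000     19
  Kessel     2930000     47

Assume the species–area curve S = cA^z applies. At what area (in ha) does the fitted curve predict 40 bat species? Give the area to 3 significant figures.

1630000 ha

z = ln(47/19) / ln(2930000/110000) = 0.9057 / 3.2823 = 0.2759
c = 19 / 110000^0.2759 = 19 / 24.61 = 0.772
A = (40/0.772)^(1/0.2759) ⇒ ln A = ln(51.81)/0.2759 = 14.3061
A = e^14.3061 ≈ 1633245 ha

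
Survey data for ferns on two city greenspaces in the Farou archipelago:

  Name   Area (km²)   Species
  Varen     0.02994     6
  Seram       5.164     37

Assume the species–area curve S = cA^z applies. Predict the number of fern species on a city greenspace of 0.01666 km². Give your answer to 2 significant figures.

z = ln(37/6) / ln(5.164/0.02994) = 1.8192 / 5.1503 = 0.3532
c = 6 / 0.02994^0.3532 = 6 / 0.2896 = 20.72
S₃ = 20.72 × 0.01666^0.3532 = 20.72 × 0.2354 ≈ 4.878

4.9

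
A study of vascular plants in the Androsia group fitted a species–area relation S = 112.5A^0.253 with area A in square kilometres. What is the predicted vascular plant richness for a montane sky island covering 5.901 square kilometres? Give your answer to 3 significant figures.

S = 112.5 × 5.901^0.253 = 112.5 × 1.567 ≈ 176.3

176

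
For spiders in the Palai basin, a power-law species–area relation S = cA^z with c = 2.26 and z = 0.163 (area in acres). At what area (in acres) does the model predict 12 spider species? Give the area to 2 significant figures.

12 = 2.26 × A^0.163  ⇒  A^0.163 = 12/2.26 = 5.31
ln A = ln(5.31) / 0.163 = 1.6695 / 0.163 = 10.2426
A = e^10.2426 ≈ 28074 acres

28000 acres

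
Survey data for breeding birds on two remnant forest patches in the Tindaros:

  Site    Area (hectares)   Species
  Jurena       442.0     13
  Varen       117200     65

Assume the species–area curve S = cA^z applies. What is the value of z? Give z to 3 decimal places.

0.288

Taking logs: ln S = ln c + z ln A, so z = (ln S₂ − ln S₁)/(ln A₂ − ln A₁).
z = ln(65/13) / ln(117200/442) = ln(5) / ln(265.2) = 1.6094 / 5.5803 = 0.2884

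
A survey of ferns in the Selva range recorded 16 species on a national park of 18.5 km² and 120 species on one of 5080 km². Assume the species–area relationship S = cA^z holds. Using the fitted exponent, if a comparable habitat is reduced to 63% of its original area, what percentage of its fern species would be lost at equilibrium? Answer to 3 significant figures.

15.3%

z = ln(120/16) / ln(5080/18.5) = 2.0149 / 5.6153 = 0.3588
S_new/S_old = (A_new/A_old)^z = 0.63^0.3588 = exp(0.3588 × -0.4620) = 0.8472
Fraction lost = 1 − 0.8472 = 0.1528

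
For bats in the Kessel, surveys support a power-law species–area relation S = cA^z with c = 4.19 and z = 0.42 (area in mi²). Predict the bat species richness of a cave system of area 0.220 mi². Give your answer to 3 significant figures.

S = 4.19 × 0.22^0.42
ln S = ln 4.19 + 0.42 × ln 0.22 = 1.4327 + 0.42 × -1.5141 = 0.7968
S = e^0.7968 ≈ 2.218

2.22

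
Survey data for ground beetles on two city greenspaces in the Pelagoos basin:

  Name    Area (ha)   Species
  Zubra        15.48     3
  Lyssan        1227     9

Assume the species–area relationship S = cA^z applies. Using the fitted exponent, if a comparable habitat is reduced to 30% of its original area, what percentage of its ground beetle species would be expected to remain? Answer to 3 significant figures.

73.9%

z = ln(9/3) / ln(1227/15.48) = 1.0986 / 4.3728 = 0.2512
S_new/S_old = (A_new/A_old)^z = 0.3^0.2512 = exp(0.2512 × -1.2040) = 0.739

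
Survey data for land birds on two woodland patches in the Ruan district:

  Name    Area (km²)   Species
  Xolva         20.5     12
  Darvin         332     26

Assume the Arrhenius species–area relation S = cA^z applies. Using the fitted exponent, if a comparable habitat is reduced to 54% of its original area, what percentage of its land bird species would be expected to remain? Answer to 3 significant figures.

84.3%

z = ln(26/12) / ln(332/20.5) = 0.7732 / 2.7847 = 0.2777
S_new/S_old = (A_new/A_old)^z = 0.54^0.2777 = exp(0.2777 × -0.6162) = 0.8427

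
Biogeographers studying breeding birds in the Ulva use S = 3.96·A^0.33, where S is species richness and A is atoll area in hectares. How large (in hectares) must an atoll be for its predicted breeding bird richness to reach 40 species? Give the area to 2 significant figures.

40 = 3.96 × A^0.33  ⇒  A^0.33 = 40/3.96 = 10.1
ln A = ln(10.1) / 0.33 = 2.3126 / 0.33 = 7.0080
A = e^7.0080 ≈ 1105 hectares

1100 hectares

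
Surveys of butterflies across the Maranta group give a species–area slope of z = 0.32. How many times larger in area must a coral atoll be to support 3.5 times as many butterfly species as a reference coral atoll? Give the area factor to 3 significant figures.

(A₂/A₁)^0.32 = 3.5, so A₂/A₁ = 3.5^(1/0.32) = 3.5^3.125
ln(A₂/A₁) = ln 3.5 / 0.32 = 1.2528 / 0.32 = 3.9149
A₂/A₁ = e^3.9149 ≈ 50.14

50.1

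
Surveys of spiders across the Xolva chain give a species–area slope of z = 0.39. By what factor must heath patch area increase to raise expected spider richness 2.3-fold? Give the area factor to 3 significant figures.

8.46

(A₂/A₁)^0.39 = 2.3, so A₂/A₁ = 2.3^(1/0.39) = 2.3^2.564
ln(A₂/A₁) = ln 2.3 / 0.39 = 0.8329 / 0.39 = 2.1357
A₂/A₁ = e^2.1357 ≈ 8.463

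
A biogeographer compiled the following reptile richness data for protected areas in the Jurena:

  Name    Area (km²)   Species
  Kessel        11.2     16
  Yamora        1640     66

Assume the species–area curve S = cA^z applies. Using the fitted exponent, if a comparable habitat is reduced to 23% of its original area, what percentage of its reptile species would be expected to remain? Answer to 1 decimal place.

z = ln(66/16) / ln(1640/11.2) = 1.4171 / 4.9865 = 0.2842
S_new/S_old = (A_new/A_old)^z = 0.23^0.2842 = exp(0.2842 × -1.4697) = 0.6586

65.9%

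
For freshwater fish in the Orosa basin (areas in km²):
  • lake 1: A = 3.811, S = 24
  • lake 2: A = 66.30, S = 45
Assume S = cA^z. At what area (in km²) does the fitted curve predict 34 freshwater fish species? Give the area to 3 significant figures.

18.6 km²

z = ln(45/24) / ln(66.3/3.811) = 0.6286 / 2.8563 = 0.2201
c = 24 / 3.811^0.2201 = 24 / 1.342 = 17.88
A = (34/17.88)^(1/0.2201) ⇒ ln A = ln(1.902)/0.2201 = 2.9205
A = e^2.9205 ≈ 18.55 km²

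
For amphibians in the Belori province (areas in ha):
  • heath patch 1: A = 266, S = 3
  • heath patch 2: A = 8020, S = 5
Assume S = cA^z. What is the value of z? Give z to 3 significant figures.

0.150

Taking logs: ln S = ln c + z ln A, so z = (ln S₂ − ln S₁)/(ln A₂ − ln A₁).
z = ln(5/3) / ln(8020/266) = ln(1.667) / ln(30.15) = 0.5108 / 3.4062 = 0.1500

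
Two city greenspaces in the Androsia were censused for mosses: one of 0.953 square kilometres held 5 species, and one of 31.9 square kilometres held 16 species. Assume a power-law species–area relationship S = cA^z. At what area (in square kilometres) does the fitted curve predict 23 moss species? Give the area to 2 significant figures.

95 square kilometres

z = ln(16/5) / ln(31.9/0.953) = 1.1632 / 3.5107 = 0.3313
c = 5 / 0.953^0.3313 = 5 / 0.9842 = 5.08
A = (23/5.08)^(1/0.3313) ⇒ ln A = ln(4.527)/0.3313 = 4.5580
A = e^4.5580 ≈ 95.39 square kilometres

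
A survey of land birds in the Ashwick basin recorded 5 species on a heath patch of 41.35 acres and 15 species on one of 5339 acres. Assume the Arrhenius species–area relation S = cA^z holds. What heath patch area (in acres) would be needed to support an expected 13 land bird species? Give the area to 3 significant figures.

2830 acres

z = ln(15/5) / ln(5339/41.35) = 1.0986 / 4.8607 = 0.2260
c = 5 / 41.35^0.2260 = 5 / 2.319 = 2.156
A = (13/2.156)^(1/0.2260) ⇒ ln A = ln(6.03)/0.2260 = 7.9497
A = e^7.9497 ≈ 2835 acres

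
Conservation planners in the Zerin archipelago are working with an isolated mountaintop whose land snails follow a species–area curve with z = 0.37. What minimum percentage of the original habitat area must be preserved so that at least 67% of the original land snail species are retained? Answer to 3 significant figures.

Need (A_new/A_old)^0.37 = 0.67, so A_new/A_old = 0.67^(1/0.37) = 0.67^2.703
ln(A_new/A_old) = ln 0.67 / 0.37 = -0.4005 / 0.37 = -1.0824
A_new/A_old = e^-1.0824 ≈ 0.3388

33.9%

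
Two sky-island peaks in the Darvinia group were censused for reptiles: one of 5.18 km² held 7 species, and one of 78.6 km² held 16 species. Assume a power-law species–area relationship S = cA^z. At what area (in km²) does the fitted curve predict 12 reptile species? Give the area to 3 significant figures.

30.5 km²

z = ln(16/7) / ln(78.6/5.18) = 0.8267 / 2.7196 = 0.3040
c = 7 / 5.18^0.3040 = 7 / 1.649 = 4.246
A = (12/4.246)^(1/0.3040) ⇒ ln A = ln(2.826)/0.3040 = 3.4180
A = e^3.4180 ≈ 30.51 km²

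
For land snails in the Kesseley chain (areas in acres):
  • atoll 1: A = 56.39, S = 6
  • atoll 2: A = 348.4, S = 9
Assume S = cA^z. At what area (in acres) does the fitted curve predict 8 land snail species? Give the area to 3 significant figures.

205 acres

z = ln(9/6) / ln(348.4/56.39) = 0.4055 / 1.8211 = 0.2227
c = 6 / 56.39^0.2227 = 6 / 2.454 = 2.445
A = (8/2.445)^(1/0.2227) ⇒ ln A = ln(3.272)/0.2227 = 5.3244
A = e^5.3244 ≈ 205.3 acres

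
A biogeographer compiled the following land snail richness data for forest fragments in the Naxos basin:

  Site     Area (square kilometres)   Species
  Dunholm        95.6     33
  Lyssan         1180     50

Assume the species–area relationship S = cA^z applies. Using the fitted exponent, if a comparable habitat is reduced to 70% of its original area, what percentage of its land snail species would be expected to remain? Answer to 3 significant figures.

94.3%

z = ln(50/33) / ln(1180/95.6) = 0.4155 / 2.5131 = 0.1653
S_new/S_old = (A_new/A_old)^z = 0.7^0.1653 = exp(0.1653 × -0.3567) = 0.9427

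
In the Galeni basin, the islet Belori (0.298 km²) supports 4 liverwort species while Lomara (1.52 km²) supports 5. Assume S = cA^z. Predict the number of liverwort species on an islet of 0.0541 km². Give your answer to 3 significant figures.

3.17

z = ln(5/4) / ln(1.52/0.298) = 0.2231 / 1.6294 = 0.1370
c = 4 / 0.298^0.1370 = 4 / 0.8472 = 4.721
S₃ = 4.721 × 0.0541^0.1370 = 4.721 × 0.6707 ≈ 3.166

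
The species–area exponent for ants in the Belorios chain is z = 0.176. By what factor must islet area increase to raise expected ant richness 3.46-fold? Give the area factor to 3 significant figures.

(A₂/A₁)^0.176 = 3.46, so A₂/A₁ = 3.46^(1/0.176) = 3.46^5.682
ln(A₂/A₁) = ln 3.46 / 0.176 = 1.2413 / 0.176 = 7.0527
A₂/A₁ = e^7.0527 ≈ 1156

1160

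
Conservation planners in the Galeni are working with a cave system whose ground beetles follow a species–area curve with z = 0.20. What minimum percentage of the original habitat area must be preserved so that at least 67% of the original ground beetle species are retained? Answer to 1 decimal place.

13.5%

Need (A_new/A_old)^0.2 = 0.67, so A_new/A_old = 0.67^(1/0.2) = 0.67^5
ln(A_new/A_old) = ln 0.67 / 0.2 = -0.4005 / 0.2 = -2.0024
A_new/A_old = e^-2.0024 ≈ 0.135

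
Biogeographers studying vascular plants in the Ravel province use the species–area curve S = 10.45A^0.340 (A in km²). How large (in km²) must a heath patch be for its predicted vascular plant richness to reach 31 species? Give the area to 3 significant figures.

31 = 10.45 × A^0.34  ⇒  A^0.34 = 31/10.45 = 2.967
ln A = ln(2.967) / 0.34 = 1.0874 / 0.34 = 3.1982
A = e^3.1982 ≈ 24.49 km²

24.5 km²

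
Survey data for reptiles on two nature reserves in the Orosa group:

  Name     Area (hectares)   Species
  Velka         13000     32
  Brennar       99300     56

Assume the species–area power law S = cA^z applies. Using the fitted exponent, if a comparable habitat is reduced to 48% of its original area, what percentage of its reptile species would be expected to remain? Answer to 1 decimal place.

z = ln(56/32) / ln(99300/13000) = 0.5596 / 2.0332 = 0.2752
S_new/S_old = (A_new/A_old)^z = 0.48^0.2752 = exp(0.2752 × -0.7340) = 0.8171

81.7%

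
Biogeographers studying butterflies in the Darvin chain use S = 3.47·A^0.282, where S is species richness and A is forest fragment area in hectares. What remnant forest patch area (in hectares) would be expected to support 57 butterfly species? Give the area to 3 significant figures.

57 = 3.47 × A^0.282  ⇒  A^0.282 = 57/3.47 = 16.43
ln A = ln(16.43) / 0.282 = 2.7989 / 0.282 = 9.9252
A = e^9.9252 ≈ 20438 hectares

20400 hectares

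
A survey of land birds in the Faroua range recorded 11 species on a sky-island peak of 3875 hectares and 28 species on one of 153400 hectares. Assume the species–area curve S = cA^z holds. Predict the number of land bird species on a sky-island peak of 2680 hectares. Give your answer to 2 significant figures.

10

z = ln(28/11) / ln(153400/3875) = 0.9343 / 3.6785 = 0.2540
c = 11 / 3875^0.2540 = 11 / 8.154 = 1.349
S₃ = 1.349 × 2680^0.2540 = 1.349 × 7.425 ≈ 10.02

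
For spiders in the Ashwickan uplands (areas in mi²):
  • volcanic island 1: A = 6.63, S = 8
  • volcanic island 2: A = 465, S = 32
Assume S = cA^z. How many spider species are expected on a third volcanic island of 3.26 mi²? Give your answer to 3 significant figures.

6.35

z = ln(32/8) / ln(465/6.63) = 1.3863 / 4.2504 = 0.3262
c = 8 / 6.63^0.3262 = 8 / 1.853 = 4.317
S₃ = 4.317 × 3.26^0.3262 = 4.317 × 1.47 ≈ 6.347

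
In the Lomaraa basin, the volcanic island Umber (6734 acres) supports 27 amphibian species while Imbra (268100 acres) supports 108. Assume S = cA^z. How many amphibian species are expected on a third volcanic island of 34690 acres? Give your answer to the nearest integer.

50

z = ln(108/27) / ln(268100/6734) = 1.3863 / 3.6842 = 0.3763
c = 27 / 6734^0.3763 = 27 / 27.57 = 0.9792
S₃ = 0.9792 × 34690^0.3763 = 0.9792 × 51.1 ≈ 50.03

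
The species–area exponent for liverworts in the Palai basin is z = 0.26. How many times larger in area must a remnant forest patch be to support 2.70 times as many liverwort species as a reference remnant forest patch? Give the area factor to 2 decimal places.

(A₂/A₁)^0.26 = 2.7, so A₂/A₁ = 2.7^(1/0.26) = 2.7^3.846
ln(A₂/A₁) = ln 2.7 / 0.26 = 0.9933 / 0.26 = 3.8202
A₂/A₁ = e^3.8202 ≈ 45.61

45.61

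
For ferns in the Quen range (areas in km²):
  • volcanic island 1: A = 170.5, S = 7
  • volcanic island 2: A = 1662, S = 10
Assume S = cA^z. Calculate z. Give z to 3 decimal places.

Taking logs: ln S = ln c + z ln A, so z = (ln S₂ − ln S₁)/(ln A₂ − ln A₁).
z = ln(10/7) / ln(1662/170.5) = ln(1.429) / ln(9.748) = 0.3567 / 2.2770 = 0.1566

0.157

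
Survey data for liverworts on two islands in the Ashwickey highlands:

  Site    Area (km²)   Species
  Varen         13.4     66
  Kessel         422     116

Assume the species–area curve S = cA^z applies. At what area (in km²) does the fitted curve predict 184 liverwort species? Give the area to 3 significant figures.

z = ln(116/66) / ln(422/13.4) = 0.5639 / 3.4498 = 0.1635
c = 66 / 13.4^0.1635 = 66 / 1.528 = 43.18
A = (184/43.18)^(1/0.1635) ⇒ ln A = ln(4.261)/0.1635 = 8.8672
A = e^8.8672 ≈ 7095 km²

7100 km²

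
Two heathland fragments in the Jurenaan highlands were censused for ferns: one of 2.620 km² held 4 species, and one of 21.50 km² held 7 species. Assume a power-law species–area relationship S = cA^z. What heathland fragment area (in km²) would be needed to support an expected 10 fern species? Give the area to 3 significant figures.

82.2 km²

z = ln(7/4) / ln(21.5/2.62) = 0.5596 / 2.1049 = 0.2659
c = 4 / 2.62^0.2659 = 4 / 1.292 = 3.096
A = (10/3.096)^(1/0.2659) ⇒ ln A = ln(3.23)/0.2659 = 4.4096
A = e^4.4096 ≈ 82.24 km²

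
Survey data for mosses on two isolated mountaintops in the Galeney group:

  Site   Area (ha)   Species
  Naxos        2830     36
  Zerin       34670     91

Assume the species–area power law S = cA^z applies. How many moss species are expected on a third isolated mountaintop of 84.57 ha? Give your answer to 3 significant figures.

z = ln(91/36) / ln(34670/2830) = 0.9273 / 2.5056 = 0.3701
c = 36 / 2830^0.3701 = 36 / 18.95 = 1.9
S₃ = 1.9 × 84.57^0.3701 = 1.9 × 5.167 ≈ 9.819

9.82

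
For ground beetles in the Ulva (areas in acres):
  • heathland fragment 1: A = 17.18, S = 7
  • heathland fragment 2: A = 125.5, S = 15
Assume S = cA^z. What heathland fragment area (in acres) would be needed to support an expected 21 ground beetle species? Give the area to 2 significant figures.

300 acres

z = ln(15/7) / ln(125.5/17.18) = 0.7621 / 1.9886 = 0.3833
c = 7 / 17.18^0.3833 = 7 / 2.974 = 2.354
A = (21/2.354)^(1/0.3833) ⇒ ln A = ln(8.922)/0.3833 = 5.7102
A = e^5.7102 ≈ 301.9 acres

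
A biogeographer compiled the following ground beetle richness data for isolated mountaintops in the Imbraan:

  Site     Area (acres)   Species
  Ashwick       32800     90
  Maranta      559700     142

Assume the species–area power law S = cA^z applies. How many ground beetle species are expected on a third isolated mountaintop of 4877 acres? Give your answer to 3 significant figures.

66.3

z = ln(142/90) / ln(559700/32800) = 0.4560 / 2.8370 = 0.1607
c = 90 / 32800^0.1607 = 90 / 5.32 = 16.92
S₃ = 16.92 × 4877^0.1607 = 16.92 × 3.916 ≈ 66.25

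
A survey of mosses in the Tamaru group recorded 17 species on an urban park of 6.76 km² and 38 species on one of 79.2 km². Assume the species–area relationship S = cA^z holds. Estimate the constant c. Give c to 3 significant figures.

z = ln(S₂/S₁) / ln(A₂/A₁) = ln(38/17) / ln(79.2/6.76) = 0.8044 / 2.4610 = 0.3269
c = S₁ / A₁^z = 17 / 6.76^0.3269 = 17 / 1.868 = 9.103

9.10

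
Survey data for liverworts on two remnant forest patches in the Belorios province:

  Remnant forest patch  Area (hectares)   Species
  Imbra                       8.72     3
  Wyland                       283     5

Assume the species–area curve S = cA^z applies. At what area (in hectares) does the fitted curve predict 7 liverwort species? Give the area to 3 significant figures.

2800 hectares

z = ln(5/3) / ln(283/8.72) = 0.5108 / 3.4798 = 0.1468
c = 3 / 8.72^0.1468 = 3 / 1.374 = 2.183
A = (7/2.183)^(1/0.1468) ⇒ ln A = ln(3.207)/0.1468 = 7.9376
A = e^7.9376 ≈ 2800 hectares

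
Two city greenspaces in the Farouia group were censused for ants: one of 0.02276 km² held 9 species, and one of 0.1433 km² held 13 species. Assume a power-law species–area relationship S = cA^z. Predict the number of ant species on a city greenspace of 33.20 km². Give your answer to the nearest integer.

z = ln(13/9) / ln(0.1433/0.02276) = 0.3677 / 1.8399 = 0.1999
c = 9 / 0.02276^0.1999 = 9 / 0.4695 = 19.17
S₃ = 19.17 × 33.2^0.1999 = 19.17 × 2.014 ≈ 38.6

39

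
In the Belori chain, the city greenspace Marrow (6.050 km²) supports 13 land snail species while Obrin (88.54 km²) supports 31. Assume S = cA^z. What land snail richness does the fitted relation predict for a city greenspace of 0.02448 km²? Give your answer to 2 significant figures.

z = ln(31/13) / ln(88.54/6.05) = 0.8690 / 2.6834 = 0.3239
c = 13 / 6.05^0.3239 = 13 / 1.791 = 7.257
S₃ = 7.257 × 0.02448^0.3239 = 7.257 × 0.3007 ≈ 2.183

2.2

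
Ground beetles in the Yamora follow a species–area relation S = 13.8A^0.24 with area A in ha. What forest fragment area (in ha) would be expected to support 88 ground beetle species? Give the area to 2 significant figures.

88 = 13.8 × A^0.24  ⇒  A^0.24 = 88/13.8 = 6.377
ln A = ln(6.377) / 0.24 = 1.8527 / 0.24 = 7.7195
A = e^7.7195 ≈ 2252 ha

2300 ha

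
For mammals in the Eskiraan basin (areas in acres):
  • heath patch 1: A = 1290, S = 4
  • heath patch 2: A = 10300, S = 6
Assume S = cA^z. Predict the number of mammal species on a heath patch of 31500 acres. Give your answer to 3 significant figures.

7.46

z = ln(6/4) / ln(10300/1290) = 0.4055 / 2.0775 = 0.1952
c = 4 / 1290^0.1952 = 4 / 4.047 = 0.9885
S₃ = 0.9885 × 31500^0.1952 = 0.9885 × 7.55 ≈ 7.463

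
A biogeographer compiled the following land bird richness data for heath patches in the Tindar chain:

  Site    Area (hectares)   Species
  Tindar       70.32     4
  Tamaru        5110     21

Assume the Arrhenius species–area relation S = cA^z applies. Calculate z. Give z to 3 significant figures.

Taking logs: ln S = ln c + z ln A, so z = (ln S₂ − ln S₁)/(ln A₂ − ln A₁).
z = ln(21/4) / ln(5110/70.32) = ln(5.25) / ln(72.67) = 1.6582 / 4.2859 = 0.3869

0.387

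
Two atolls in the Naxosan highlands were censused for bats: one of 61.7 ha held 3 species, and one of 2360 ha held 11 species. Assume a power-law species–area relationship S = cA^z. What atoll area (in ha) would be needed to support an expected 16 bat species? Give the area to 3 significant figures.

z = ln(11/3) / ln(2360/61.7) = 1.2993 / 3.6441 = 0.3565
c = 3 / 61.7^0.3565 = 3 / 4.348 = 0.6899
A = (16/0.6899)^(1/0.3565) ⇒ ln A = ln(23.19)/0.3565 = 8.8173
A = e^8.8173 ≈ 6750 ha

6750 ha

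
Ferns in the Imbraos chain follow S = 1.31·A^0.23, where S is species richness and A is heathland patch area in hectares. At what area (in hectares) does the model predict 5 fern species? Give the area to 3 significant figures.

338 hectares

5 = 1.31 × A^0.23  ⇒  A^0.23 = 5/1.31 = 3.817
ln A = ln(3.817) / 0.23 = 1.3394 / 0.23 = 5.8235
A = e^5.8235 ≈ 338.2 hectares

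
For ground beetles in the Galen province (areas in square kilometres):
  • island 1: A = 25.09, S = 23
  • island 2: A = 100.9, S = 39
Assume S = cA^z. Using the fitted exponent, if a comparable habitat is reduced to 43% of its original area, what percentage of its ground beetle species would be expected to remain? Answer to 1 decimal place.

z = ln(39/23) / ln(100.9/25.09) = 0.5281 / 1.3917 = 0.3795
S_new/S_old = (A_new/A_old)^z = 0.43^0.3795 = exp(0.3795 × -0.8440) = 0.726

72.6%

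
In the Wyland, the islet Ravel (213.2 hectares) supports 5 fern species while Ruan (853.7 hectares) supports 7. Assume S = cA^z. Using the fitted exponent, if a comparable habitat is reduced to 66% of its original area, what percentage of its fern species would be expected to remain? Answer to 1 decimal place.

90.4%

z = ln(7/5) / ln(853.7/213.2) = 0.3365 / 1.3873 = 0.2425
S_new/S_old = (A_new/A_old)^z = 0.66^0.2425 = exp(0.2425 × -0.4155) = 0.9041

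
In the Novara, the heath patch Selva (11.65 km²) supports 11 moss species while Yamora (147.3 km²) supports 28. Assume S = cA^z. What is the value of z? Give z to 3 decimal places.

Taking logs: ln S = ln c + z ln A, so z = (ln S₂ − ln S₁)/(ln A₂ − ln A₁).
z = ln(28/11) / ln(147.3/11.65) = ln(2.545) / ln(12.64) = 0.9343 / 2.5372 = 0.3682

0.368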